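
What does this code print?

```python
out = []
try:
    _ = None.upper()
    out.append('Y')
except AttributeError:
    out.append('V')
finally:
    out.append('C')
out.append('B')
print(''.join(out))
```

Execution trace: 'V' (except AttributeError) → 'C' (finally) → 'B' (after the try/except). Output: VCB

Answer: VCB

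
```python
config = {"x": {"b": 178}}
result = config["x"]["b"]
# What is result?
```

Trace:
`config = {"x": {"b": 178}}` → config = {'x': {'b': 178}}
`result = config["x"]["b"]` → result = 178
So result = 178

Answer: 178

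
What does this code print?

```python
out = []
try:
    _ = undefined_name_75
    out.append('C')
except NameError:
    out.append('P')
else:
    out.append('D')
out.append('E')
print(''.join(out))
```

Execution trace: 'P' (except NameError) → 'E' (after the try/except). Output: PE

Answer: PE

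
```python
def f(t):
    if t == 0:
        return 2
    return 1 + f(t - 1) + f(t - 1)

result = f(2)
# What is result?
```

f(t) = 1 + 2·f(t-1), f(0)=2. Closed form: (2+1)·2^2 - 1 = 11.

Answer: 11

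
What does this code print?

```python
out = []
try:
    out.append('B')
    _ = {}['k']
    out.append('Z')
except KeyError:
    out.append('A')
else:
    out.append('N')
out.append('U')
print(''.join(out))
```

Execution trace: 'B' (try body) → 'A' (except KeyError) → 'U' (after the try/except). Output: BAU

Answer: BAU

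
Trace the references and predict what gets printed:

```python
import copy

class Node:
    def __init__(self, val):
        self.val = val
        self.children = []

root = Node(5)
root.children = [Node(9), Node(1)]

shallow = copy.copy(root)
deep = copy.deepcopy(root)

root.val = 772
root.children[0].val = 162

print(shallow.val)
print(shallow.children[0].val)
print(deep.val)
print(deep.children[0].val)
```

Key concept: deep copy with custom objects.
Step by step:
`root = Node(5)` → root = Node(val=5, children=[])
`root.children = [Node(9), Node(1)]` → root = Node(val=5, children=[Node(val=9, children=[]), Node(val=1, children=[])])
`shallow = copy.copy(root)` → shallow = Node(val=5, children=[Node(val=9, children=[]), Node(val=1, children=[])])
`deep = copy.deepcopy(root)` → deep = Node(val=5, children=[Node(val=9, children=[]), Node(val=1, children=[])])
`root.val = 772` → root = Node(val=772, children=[Node(val=9, children=[]), Node(val=1, children=[])])
`root.children[0].val = 162` → root = Node(val=772, children=[Node(val=162, children=[]), Node(val=1, children=[])]); shallow = Node(val=5, children=[Node(val=162, children=[]), Node(val=1, children=[])])
`print(shallow.val)` → prints 5
`print(shallow.children[0].val)` → prints 162
`print(deep.val)` → prints 5
`print(deep.children[0].val)` → prints 9

Answer:
5
162
5
9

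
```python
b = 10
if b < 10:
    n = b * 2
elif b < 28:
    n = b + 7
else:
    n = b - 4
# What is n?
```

Trace:
`b = 10` → b = 10
`if b < 10: ...` → b < 10 is False, b < 28 is True → n = 17
So n = 17

Answer: 17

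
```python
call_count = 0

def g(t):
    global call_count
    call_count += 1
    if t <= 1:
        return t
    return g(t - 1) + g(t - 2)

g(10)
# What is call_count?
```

Calls(t) = 1 + Calls(t-1) + Calls(t-2); Calls(0)=Calls(1)=1. For t=10 this gives 177.

Answer: 177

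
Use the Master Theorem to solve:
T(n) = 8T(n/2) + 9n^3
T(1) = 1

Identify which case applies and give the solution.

a=8, b=2, f(n)=9n^3. log_2(8) = 3. Since c=3 = 3, Case 2 applies: T(n) = Θ(n^log_b(a) · log n) = O(n^3 log n).

Answer: O(n^3 log n) - Case 2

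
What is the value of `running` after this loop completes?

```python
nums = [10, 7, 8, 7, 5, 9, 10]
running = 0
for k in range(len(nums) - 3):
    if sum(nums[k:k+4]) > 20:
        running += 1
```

Count windows with sum > 20
`running` takes the values: 0 → 1 → 2 → 3 → 4

Answer: 4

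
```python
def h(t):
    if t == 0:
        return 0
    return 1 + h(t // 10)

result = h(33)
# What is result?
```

Count of digits of 33: 2

Answer: 2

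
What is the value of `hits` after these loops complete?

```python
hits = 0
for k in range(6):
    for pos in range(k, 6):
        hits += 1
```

Upper triangle: 6 + 5 + ... + 1
`hits` takes the values: 0 → 1 → 2 → 3 → 4 → 5 → 6 → 7 → 8 → 9 → 10 → 11 → 12 → 13 → 14 → 15 → 16 → 17 → 18 → 19 → 20 → 21

Answer: 21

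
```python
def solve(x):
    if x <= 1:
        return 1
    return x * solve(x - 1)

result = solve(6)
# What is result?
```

solve(6) = 6 * 5 * 4 * 3 * 2 * 1 = 720

Answer: 720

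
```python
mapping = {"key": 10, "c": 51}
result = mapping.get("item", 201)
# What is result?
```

Trace:
`mapping = {"key": 10, "c": 51}` → mapping = {'key': 10, 'c': 51}
`result = mapping.get("item", 201)` → result = 201
So result = 201

Answer: 201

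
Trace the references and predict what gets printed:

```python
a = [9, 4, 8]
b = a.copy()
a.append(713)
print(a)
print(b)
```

Key concept: list.copy() creates independent copy.
Step by step:
`a = [9, 4, 8]` → a = [9, 4, 8]
`b = a.copy()` → b = [9, 4, 8]
`a.append(713)` → a = [9, 4, 8, 713]
`print(a)` → prints [9, 4, 8, 713]
`print(b)` → prints [9, 4, 8]

Answer:
[9, 4, 8, 713]
[9, 4, 8]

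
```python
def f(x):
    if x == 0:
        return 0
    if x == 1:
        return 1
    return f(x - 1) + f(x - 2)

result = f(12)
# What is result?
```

Build up from base cases: f(0)=0, f(1)=1, f(2)=1, f(3)=2, f(4)=3, f(5)=5, f(6)=8, ..., f(12)=144

Answer: 144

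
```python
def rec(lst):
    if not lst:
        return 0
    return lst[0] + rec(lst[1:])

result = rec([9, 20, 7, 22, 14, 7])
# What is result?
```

9 + 20 + 7 + 22 + 14 + 7 + 0 = 79

Answer: 79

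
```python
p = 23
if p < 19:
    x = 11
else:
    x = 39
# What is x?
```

Trace:
`p = 23` → p = 23
`if p < 19: ...` → p < 19 is False, take else branch → x = 39
So x = 39

Answer: 39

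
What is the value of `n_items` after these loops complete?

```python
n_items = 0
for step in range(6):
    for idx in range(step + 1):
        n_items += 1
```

Triangle: 1 + 2 + ... + 6
`n_items` takes the values: 0 → 1 → 2 → 3 → 4 → 5 → 6 → 7 → 8 → 9 → 10 → 11 → 12 → 13 → 14 → 15 → 16 → 17 → 18 → 19 → 20 → 21

Answer: 21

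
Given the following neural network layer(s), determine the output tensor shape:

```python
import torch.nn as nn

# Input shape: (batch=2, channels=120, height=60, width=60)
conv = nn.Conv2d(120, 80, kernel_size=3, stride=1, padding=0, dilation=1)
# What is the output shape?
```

Input: (2, 120, 60, 60) -> Output: (2, 80, 58, 58)

Answer: (2, 80, 58, 58)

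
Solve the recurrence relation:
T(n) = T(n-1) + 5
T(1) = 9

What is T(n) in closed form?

Unrolling: T(n) = T(1) + 5·(n-1) = 9 + 5(n-1) = 5n + 4.

Answer: T(n) = 5n + 4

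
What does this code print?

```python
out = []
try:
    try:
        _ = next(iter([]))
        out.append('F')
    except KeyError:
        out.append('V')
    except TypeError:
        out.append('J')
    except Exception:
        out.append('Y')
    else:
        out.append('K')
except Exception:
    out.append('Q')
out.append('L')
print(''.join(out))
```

Execution trace: 'Y' (inner except Exception) → 'L' (after the try/except). Output: YL

Answer: YL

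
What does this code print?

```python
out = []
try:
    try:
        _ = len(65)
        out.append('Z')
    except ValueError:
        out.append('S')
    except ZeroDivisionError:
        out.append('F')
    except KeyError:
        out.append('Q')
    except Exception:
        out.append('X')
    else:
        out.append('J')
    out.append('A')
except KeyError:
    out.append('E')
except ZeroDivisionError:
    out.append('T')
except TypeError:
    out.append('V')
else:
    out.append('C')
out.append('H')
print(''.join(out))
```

Execution trace: 'X' (inner except Exception) → 'A' (try body, no exception) → 'C' (else) → 'H' (after the try/except). Output: XACH

Answer: XACH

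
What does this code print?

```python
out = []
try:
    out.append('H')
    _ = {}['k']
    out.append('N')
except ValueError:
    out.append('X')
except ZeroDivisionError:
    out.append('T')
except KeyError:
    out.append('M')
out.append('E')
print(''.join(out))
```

Execution trace: 'H' (try body) → 'M' (except KeyError) → 'E' (after the try/except). Output: HME

Answer: HME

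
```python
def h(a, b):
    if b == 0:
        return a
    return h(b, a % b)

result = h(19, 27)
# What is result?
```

h(19, 27) -> h(27, 19) -> h(19, 8) -> h(8, 3) -> h(3, 2) -> h(2, 1) -> h(1, 0) -> 1

Answer: 1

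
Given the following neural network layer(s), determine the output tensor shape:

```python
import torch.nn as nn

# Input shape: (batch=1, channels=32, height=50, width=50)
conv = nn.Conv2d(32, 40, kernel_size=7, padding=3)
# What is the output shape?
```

Input: (1, 32, 50, 50) -> Output: (1, 40, 50, 50)

Answer: (1, 40, 50, 50)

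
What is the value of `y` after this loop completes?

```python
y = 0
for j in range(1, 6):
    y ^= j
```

XOR of 1 to 5
`y` takes the values: 0 → 1 → 3 → 0 → 4 → 1

Answer: 1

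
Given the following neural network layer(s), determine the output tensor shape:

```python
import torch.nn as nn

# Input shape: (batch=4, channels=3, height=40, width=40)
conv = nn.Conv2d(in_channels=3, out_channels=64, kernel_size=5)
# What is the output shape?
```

Input: (4, 3, 40, 40) -> Output: (4, 64, 36, 36)

Answer: (4, 64, 36, 36)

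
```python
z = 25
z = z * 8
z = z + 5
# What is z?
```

Trace:
`z = 25` → z = 25
`z = z * 8` → z = 200
`z = z + 5` → z = 205
So z = 205

Answer: 205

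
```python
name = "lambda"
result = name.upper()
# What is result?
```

Trace:
`name = "lambda"` → name = 'lambda'
`result = name.upper()` → result = 'LAMBDA'
So result = 'LAMBDA'

Answer: 'LAMBDA'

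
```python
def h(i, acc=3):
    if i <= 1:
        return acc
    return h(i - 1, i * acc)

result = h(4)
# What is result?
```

Accumulator trace (n, acc): (4, 3) -> (3, 12) -> (2, 36) -> (1, 72) -> return 72

Answer: 72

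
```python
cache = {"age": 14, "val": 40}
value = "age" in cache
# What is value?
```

Trace:
`cache = {"age": 14, "val": 40}` → cache = {'age': 14, 'val': 40}
`value = "age" in cache` → value = True
So value = True

Answer: True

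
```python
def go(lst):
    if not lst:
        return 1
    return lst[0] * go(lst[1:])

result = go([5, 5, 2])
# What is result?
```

Product over [5, 5, 2] = 5 * 5 * 2 = 50

Answer: 50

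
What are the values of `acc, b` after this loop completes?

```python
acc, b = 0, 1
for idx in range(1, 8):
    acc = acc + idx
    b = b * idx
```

Sum and factorial of 1 to 7
`acc, b` takes the values: (0, 1) → (1, 1) → (3, 1) → (3, 2) → (6, 2) → (6, 6) → (10, 6) → (10, 24) → (15, 24) → (15, 120) → (21, 120) → (21, 720) → (28, 720) → (28, 5040)

Answer: 28, 5040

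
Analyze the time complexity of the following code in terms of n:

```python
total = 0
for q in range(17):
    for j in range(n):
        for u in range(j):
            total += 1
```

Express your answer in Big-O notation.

Each loop level contributes: 1 × n × n. Multiplying the contributions gives O(n^2).

Answer: O(n^2)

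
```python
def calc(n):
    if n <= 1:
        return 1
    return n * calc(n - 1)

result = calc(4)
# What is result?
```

calc(4) = 4 * 3 * 2 * 1 = 24

Answer: 24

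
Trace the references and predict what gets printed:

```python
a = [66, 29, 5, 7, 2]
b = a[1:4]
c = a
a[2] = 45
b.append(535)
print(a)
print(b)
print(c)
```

Key concept: slice vs alias.
Step by step:
`a = [66, 29, 5, 7, 2]` → a = [66, 29, 5, 7, 2]
`b = a[1:4]` → b = [29, 5, 7]
`c = a` → c = [66, 29, 5, 7, 2] (same object as a)
`a[2] = 45` → a = [66, 29, 45, 7, 2] (same object as c); c = [66, 29, 45, 7, 2] (same object as a)
`b.append(535)` → b = [29, 5, 7, 535]
`print(a)` → prints [66, 29, 45, 7, 2]
`print(b)` → prints [29, 5, 7, 535]
`print(c)` → prints [66, 29, 45, 7, 2]

Answer:
[66, 29, 45, 7, 2]
[29, 5, 7, 535]
[66, 29, 45, 7, 2]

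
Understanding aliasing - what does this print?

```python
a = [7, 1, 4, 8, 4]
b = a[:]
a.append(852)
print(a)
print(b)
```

Key concept: slice [:] creates copy.
Step by step:
`a = [7, 1, 4, 8, 4]` → a = [7, 1, 4, 8, 4]
`b = a[:]` → b = [7, 1, 4, 8, 4]
`a.append(852)` → a = [7, 1, 4, 8, 4, 852]
`print(a)` → prints [7, 1, 4, 8, 4, 852]
`print(b)` → prints [7, 1, 4, 8, 4]

Answer:
[7, 1, 4, 8, 4, 852]
[7, 1, 4, 8, 4]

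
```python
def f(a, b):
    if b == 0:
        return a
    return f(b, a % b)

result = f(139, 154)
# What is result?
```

f(139, 154) -> f(154, 139) -> f(139, 15) -> f(15, 4) -> f(4, 3) -> f(3, 1) -> f(1, 0) -> 1

Answer: 1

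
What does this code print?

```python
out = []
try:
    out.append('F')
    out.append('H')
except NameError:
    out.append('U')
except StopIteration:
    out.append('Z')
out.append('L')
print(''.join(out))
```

Execution trace: 'F' (try body) → 'H' (try body, no exception) → 'L' (after the try/except). Output: FHL

Answer: FHL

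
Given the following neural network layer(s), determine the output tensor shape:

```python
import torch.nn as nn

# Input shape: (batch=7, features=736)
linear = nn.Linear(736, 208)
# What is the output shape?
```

Input: (7, 736) -> Output: (7, 208)

Answer: (7, 208)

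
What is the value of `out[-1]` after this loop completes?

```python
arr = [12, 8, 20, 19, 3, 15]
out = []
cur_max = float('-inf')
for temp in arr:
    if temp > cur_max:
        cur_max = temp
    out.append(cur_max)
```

Running max ends at 20
`out` takes the values: [] → [12] → [12, 12] → [12, 12, 20] → [12, 12, 20, 20] → [12, 12, 20, 20, 20] → [12, 12, 20, 20, 20, 20]
So `out[-1]` = 20

Answer: 20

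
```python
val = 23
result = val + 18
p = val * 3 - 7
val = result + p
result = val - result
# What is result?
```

Trace:
`val = 23` → val = 23
`result = val + 18` → result = 41
`p = val * 3 - 7` → p = 62
`val = result + p` → val = 103
`result = val - result` → result = 62
So result = 62

Answer: 62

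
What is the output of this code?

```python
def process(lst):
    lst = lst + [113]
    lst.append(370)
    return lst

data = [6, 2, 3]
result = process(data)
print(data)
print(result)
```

Key concept: rebinding parameter vs mutation.
Step by step:
`data = [6, 2, 3]` → data = [6, 2, 3]
`result = process(data)` → result = [6, 2, 3, 113, 370]
`print(data)` → prints [6, 2, 3]
`print(result)` → prints [6, 2, 3, 113, 370]

Answer:
[6, 2, 3]
[6, 2, 3, 113, 370]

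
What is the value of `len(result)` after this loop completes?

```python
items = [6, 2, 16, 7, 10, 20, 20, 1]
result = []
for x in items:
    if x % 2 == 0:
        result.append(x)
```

Count even numbers in [6, 2, 16, 7, 10, 20, 20, 1]
`result` takes the values: [] → [6] → [6, 2] → [6, 2, 16] → [6, 2, 16, 10] → [6, 2, 16, 10, 20] → [6, 2, 16, 10, 20, 20]
So `len(result)` = 6

Answer: 6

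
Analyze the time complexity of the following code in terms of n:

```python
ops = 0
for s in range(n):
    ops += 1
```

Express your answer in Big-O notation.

Each loop level contributes: n. Multiplying the contributions gives O(n).

Answer: O(n)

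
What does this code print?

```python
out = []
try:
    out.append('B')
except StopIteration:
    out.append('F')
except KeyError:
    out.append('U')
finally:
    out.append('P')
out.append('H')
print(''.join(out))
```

Execution trace: 'B' (try body, no exception) → 'P' (finally) → 'H' (after the try/except). Output: BPH

Answer: BPH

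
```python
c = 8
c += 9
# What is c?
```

Trace:
`c = 8` → c = 8
`c += 9` → c = 17
So c = 17

Answer: 17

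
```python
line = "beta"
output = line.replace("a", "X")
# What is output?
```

Trace:
`line = "beta"` → line = 'beta'
`output = line.replace("a", "X")` → output = 'betX'
So output = 'betX'

Answer: 'betX'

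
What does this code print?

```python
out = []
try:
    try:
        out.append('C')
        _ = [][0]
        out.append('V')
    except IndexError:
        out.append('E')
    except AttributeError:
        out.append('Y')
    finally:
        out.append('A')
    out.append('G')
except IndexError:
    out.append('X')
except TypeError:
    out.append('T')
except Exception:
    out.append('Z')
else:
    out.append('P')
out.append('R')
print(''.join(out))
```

Execution trace: 'C' (inner try body) → 'E' (inner except IndexError) → 'A' (inner finally) → 'G' (try body, no exception) → 'P' (else) → 'R' (after the try/except). Output: CEAGPR

Answer: CEAGPR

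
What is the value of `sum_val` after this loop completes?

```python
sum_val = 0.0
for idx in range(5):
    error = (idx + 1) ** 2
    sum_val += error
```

Sum of squared losses 1² + 2² + ... + 5²
`sum_val` takes the values: 0.0 → 1.0 → 5.0 → 14.0 → 30.0 → 55.0

Answer: 55.0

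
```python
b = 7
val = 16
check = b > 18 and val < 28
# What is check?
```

Trace:
`b = 7` → b = 7
`val = 16` → val = 16
`check = b > 18 and val < 28` → check = False
So check = False

Answer: False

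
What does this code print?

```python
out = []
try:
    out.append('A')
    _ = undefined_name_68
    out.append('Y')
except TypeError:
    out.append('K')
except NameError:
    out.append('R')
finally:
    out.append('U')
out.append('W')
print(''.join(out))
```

Execution trace: 'A' (try body) → 'R' (except NameError) → 'U' (finally) → 'W' (after the try/except). Output: ARUW

Answer: ARUW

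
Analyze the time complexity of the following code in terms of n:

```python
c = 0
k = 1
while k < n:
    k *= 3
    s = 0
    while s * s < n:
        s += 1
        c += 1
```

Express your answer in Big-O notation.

Each loop level contributes: log n × √n. Multiplying the contributions gives O(√n log n).

Answer: O(√n log n)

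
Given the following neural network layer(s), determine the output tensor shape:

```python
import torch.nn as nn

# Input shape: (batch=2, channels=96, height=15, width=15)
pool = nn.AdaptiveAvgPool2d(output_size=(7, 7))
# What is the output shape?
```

Input: (2, 96, 15, 15) -> Output: (2, 96, 7, 7)

Answer: (2, 96, 7, 7)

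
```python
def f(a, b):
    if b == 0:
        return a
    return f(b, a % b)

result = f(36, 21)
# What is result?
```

f(36, 21) -> f(21, 15) -> f(15, 6) -> f(6, 3) -> f(3, 0) -> 3

Answer: 3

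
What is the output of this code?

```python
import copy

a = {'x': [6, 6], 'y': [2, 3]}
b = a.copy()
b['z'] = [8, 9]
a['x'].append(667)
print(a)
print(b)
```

Key concept: shallow copy of dict with mutable values.
Step by step:
`a = {'x': [6, 6], 'y': [2, 3]}` → a = {'x': [6, 6], 'y': [2, 3]}
`b = a.copy()` → b = {'x': [6, 6], 'y': [2, 3]}
`b['z'] = [8, 9]` → b = {'x': [6, 6], 'y': [2, 3], 'z': [8, 9]}
`a['x'].append(667)` → a = {'x': [6, 6, 667], 'y': [2, 3]}; b = {'x': [6, 6, 667], 'y': [2, 3], 'z': [8, 9]}
`print(a)` → prints {'x': [6, 6, 667], 'y': [2, 3]}
`print(b)` → prints {'x': [6, 6, 667], 'y': [2, 3], 'z': [8, 9]}

Answer:
{'x': [6, 6, 667], 'y': [2, 3]}
{'x': [6, 6, 667], 'y': [2, 3], 'z': [8, 9]}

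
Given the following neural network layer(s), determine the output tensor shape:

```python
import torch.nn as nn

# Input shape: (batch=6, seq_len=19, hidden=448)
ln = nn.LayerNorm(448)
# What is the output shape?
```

Input: (6, 19, 448) -> Output: (6, 19, 448)

Answer: (6, 19, 448)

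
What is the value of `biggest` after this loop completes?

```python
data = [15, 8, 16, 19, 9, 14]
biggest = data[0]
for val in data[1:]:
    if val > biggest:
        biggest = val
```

Maximum of [15, 8, 16, 19, 9, 14]
`biggest` takes the values: 15 → 16 → 19

Answer: 19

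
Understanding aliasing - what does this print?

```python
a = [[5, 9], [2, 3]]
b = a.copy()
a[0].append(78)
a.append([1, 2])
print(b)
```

Key concept: shallow copy with nested lists.
Step by step:
`a = [[5, 9], [2, 3]]` → a = [[5, 9], [2, 3]]
`b = a.copy()` → b = [[5, 9], [2, 3]]
`a[0].append(78)` → a = [[5, 9, 78], [2, 3]]; b = [[5, 9, 78], [2, 3]]
`a.append([1, 2])` → a = [[5, 9, 78], [2, 3], [1, 2]]
`print(b)` → prints [[5, 9, 78], [2, 3]]

Answer: [[5, 9, 78], [2, 3]]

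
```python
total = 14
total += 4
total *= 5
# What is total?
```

Trace:
`total = 14` → total = 14
`total += 4` → total = 18
`total *= 5` → total = 90
So total = 90

Answer: 90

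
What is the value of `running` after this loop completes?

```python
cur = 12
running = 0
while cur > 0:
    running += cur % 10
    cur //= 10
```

Sum digits of 12
`running` takes the values: 0 → 2 → 3

Answer: 3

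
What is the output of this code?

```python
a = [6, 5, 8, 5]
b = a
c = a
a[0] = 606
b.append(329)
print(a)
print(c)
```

Key concept: multiple aliases.
Step by step:
`a = [6, 5, 8, 5]` → a = [6, 5, 8, 5]
`b = a` → b = [6, 5, 8, 5] (same object as a)
`c = a` → c = [6, 5, 8, 5] (same object as a, b)
`a[0] = 606` → a = [606, 5, 8, 5] (same object as b, c); b = [606, 5, 8, 5] (same object as a, c); c = [606, 5, 8, 5] (same object as a, b)
`b.append(329)` → a = [606, 5, 8, 5, 329] (same object as b, c); b = [606, 5, 8, 5, 329] (same object as a, c); c = [606, 5, 8, 5, 329] (same object as a, b)
`print(a)` → prints [606, 5, 8, 5, 329]
`print(c)` → prints [606, 5, 8, 5, 329]

Answer:
[606, 5, 8, 5, 329]
[606, 5, 8, 5, 329]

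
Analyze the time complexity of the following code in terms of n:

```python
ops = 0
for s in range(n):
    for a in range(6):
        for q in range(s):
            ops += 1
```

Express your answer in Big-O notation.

Each loop level contributes: n × 1 × n. Multiplying the contributions gives O(n^2).

Answer: O(n^2)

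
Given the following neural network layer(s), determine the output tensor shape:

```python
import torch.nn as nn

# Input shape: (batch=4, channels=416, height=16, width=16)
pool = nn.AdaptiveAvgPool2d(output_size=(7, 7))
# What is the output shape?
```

Input: (4, 416, 16, 16) -> Output: (4, 416, 7, 7)

Answer: (4, 416, 7, 7)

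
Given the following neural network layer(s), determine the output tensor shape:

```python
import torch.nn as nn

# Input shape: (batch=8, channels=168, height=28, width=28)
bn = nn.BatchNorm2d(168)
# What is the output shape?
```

Input: (8, 168, 28, 28) -> Output: (8, 168, 28, 28)

Answer: (8, 168, 28, 28)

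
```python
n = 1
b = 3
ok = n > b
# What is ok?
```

Trace:
`n = 1` → n = 1
`b = 3` → b = 3
`ok = n > b` → ok = False
So ok = False

Answer: False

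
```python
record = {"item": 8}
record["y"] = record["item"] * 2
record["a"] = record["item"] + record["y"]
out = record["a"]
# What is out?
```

Trace:
`record = {"item": 8}` → record = {'item': 8}
`record["y"] = record["item"] * 2` → record = {'item': 8, 'y': 16}
`record["a"] = record["item"] + record["y"]` → record = {'item': 8, 'y': 16, 'a': 24}
`out = record["a"]` → out = 24
So out = 24

Answer: 24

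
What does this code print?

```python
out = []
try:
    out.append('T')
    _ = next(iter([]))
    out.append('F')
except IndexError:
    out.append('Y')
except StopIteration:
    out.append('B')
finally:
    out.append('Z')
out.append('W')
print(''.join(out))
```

Execution trace: 'T' (try body) → 'B' (except StopIteration) → 'Z' (finally) → 'W' (after the try/except). Output: TBZW

Answer: TBZW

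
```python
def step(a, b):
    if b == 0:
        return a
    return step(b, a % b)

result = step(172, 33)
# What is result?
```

step(172, 33) -> step(33, 7) -> step(7, 5) -> step(5, 2) -> step(2, 1) -> step(1, 0) -> 1

Answer: 1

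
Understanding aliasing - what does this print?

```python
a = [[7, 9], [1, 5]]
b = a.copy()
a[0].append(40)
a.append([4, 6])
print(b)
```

Key concept: shallow copy with nested lists.
Step by step:
`a = [[7, 9], [1, 5]]` → a = [[7, 9], [1, 5]]
`b = a.copy()` → b = [[7, 9], [1, 5]]
`a[0].append(40)` → a = [[7, 9, 40], [1, 5]]; b = [[7, 9, 40], [1, 5]]
`a.append([4, 6])` → a = [[7, 9, 40], [1, 5], [4, 6]]
`print(b)` → prints [[7, 9, 40], [1, 5]]

Answer: [[7, 9, 40], [1, 5]]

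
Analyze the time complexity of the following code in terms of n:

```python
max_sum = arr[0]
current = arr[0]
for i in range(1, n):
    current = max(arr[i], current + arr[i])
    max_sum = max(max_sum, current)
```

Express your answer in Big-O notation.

This is Kadane's algorithm for maximum subarray. Time complexity: O(n).

Answer: O(n)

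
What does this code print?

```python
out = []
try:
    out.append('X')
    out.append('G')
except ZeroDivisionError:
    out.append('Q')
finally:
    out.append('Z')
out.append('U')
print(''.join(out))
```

Execution trace: 'X' (try body) → 'G' (try body, no exception) → 'Z' (finally) → 'U' (after the try/except). Output: XGZU

Answer: XGZU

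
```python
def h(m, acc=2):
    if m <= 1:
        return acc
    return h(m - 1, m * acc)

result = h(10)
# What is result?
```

Accumulator trace (n, acc): (10, 2) -> (9, 20) -> (8, 180) -> (7, 1440) -> (6, 10080) -> (5, 60480) -> (4, 302400) -> (3, 1209600) -> (2, 3628800) -> (1, 7257600) -> return 7257600

Answer: 7257600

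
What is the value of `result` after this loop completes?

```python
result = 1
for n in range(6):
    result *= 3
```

3^6 = 729
`result` takes the values: 1 → 3 → 9 → 27 → 81 → 243 → 729

Answer: 729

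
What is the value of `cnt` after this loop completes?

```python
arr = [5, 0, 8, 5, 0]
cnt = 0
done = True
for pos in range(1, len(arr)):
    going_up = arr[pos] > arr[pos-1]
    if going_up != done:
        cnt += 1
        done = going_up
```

Count direction changes in [5, 0, 8, 5, 0]
`cnt` takes the values: 0 → 1 → 2 → 3

Answer: 3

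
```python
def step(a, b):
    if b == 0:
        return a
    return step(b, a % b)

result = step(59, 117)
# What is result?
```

step(59, 117) -> step(117, 59) -> step(59, 58) -> step(58, 1) -> step(1, 0) -> 1

Answer: 1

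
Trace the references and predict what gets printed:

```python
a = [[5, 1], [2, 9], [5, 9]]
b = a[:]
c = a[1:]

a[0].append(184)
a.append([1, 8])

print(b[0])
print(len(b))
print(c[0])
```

Key concept: slice with nested mutation.
Step by step:
`a = [[5, 1], [2, 9], [5, 9]]` → a = [[5, 1], [2, 9], [5, 9]]
`b = a[:]` → b = [[5, 1], [2, 9], [5, 9]]
`c = a[1:]` → c = [[2, 9], [5, 9]]
`a[0].append(184)` → a = [[5, 1, 184], [2, 9], [5, 9]]; b = [[5, 1, 184], [2, 9], [5, 9]]
`a.append([1, 8])` → a = [[5, 1, 184], [2, 9], [5, 9], [1, 8]]
`print(b[0])` → prints [5, 1, 184]
`print(len(b))` → prints 3
`print(c[0])` → prints [2, 9]

Answer:
[5, 1, 184]
3
[2, 9]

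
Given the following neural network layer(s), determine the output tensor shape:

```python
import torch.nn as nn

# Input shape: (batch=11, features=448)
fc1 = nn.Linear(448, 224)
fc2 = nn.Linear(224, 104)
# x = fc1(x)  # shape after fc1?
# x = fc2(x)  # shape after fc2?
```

Input: (11, 448) -> after fc1: (11, 224) -> Output: (11, 104)

Answer: (11, 104)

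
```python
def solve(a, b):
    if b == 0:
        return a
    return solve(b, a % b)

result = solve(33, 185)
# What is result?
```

solve(33, 185) -> solve(185, 33) -> solve(33, 20) -> solve(20, 13) -> solve(13, 7) -> solve(7, 6) -> solve(6, 1) -> solve(1, 0) -> 1

Answer: 1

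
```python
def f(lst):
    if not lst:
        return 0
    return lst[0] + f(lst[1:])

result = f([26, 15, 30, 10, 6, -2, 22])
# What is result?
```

26 + 15 + 30 + 10 + 6 + (-2) + 22 + 0 = 107

Answer: 107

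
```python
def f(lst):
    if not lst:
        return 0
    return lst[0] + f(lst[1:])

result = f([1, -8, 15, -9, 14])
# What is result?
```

1 + (-8) + 15 + (-9) + 14 + 0 = 13

Answer: 13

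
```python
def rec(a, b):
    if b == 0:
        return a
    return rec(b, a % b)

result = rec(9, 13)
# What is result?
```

rec(9, 13) -> rec(13, 9) -> rec(9, 4) -> rec(4, 1) -> rec(1, 0) -> 1

Answer: 1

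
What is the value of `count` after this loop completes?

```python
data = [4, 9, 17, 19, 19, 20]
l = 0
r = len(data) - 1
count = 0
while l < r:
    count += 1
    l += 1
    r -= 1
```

Iterations until pointers meet (list length 6)
`count` takes the values: 0 → 1 → 2 → 3

Answer: 3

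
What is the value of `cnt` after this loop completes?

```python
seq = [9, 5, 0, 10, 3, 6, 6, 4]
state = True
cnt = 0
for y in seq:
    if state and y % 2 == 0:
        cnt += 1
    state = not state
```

Count even values at even positions
`cnt` takes the values: 0 → 1 → 2

Answer: 2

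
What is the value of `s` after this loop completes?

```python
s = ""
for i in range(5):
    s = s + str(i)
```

Concatenate digits 0 to 4
`s` takes the values: "" → "0" → "01" → "012" → "0123" → "01234"

Answer: "01234"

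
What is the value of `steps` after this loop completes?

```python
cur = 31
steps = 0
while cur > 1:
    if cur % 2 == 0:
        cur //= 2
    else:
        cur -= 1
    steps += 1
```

Steps to reduce 31 to 1
`steps` takes the values: 0 → 1 → 2 → 3 → 4 → 5 → 6 → 7 → 8

Answer: 8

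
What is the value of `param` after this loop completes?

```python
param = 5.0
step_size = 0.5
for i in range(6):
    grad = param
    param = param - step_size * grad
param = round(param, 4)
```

Gradient descent: w = 5.0 * (1 - 0.5)^6
`param` takes the values: 5.0 → 2.5 → 1.25 → 0.625 → 0.3125 → 0.15625 → 0.078125 → 0.0781

Answer: 0.0781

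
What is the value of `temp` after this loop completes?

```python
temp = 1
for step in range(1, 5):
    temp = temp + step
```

Start at 1, add 1 through 4
`temp` takes the values: 1 → 2 → 4 → 7 → 11

Answer: 11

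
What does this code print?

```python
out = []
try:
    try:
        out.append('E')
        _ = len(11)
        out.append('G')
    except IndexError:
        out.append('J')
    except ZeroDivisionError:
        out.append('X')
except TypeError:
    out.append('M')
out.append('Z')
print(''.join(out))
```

Execution trace: 'E' (try body) → 'M' (outer except TypeError) → 'Z' (after the try/except). Output: EMZ

Answer: EMZ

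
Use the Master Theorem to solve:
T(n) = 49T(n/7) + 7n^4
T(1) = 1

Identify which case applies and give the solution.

a=49, b=7, f(n)=7n^4. log_7(49) = 2. Since c=4 > 2 and the regularity condition holds (49(n/7)^4 = (49/7^4)n^4 with 49/7^4 < 1), Case 3 applies: T(n) = Θ(f(n)) = O(n^4).

Answer: O(n^4) - Case 3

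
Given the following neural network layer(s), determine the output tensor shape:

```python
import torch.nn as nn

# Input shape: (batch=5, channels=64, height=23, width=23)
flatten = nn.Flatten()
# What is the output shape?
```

Input: (5, 64, 23, 23) -> Output: (5, 33856)

Answer: (5, 33856)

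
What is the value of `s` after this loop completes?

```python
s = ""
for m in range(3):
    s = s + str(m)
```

Concatenate digits 0 to 2
`s` takes the values: "" → "0" → "01" → "012"

Answer: "012"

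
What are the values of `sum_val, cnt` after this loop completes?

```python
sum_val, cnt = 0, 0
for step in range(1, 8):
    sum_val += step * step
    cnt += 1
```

Sum of squares and count
`sum_val, cnt` takes the values: (0, 0) → (1, 0) → (1, 1) → (5, 1) → (5, 2) → (14, 2) → (14, 3) → (30, 3) → (30, 4) → (55, 4) → (55, 5) → (91, 5) → (91, 6) → (140, 6) → (140, 7)

Answer: 140, 7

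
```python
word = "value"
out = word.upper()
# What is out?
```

Trace:
`word = "value"` → word = 'value'
`out = word.upper()` → out = 'VALUE'
So out = 'VALUE'

Answer: 'VALUE'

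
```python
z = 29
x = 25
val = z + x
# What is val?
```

Trace:
`z = 29` → z = 29
`x = 25` → x = 25
`val = z + x` → val = 54
So val = 54

Answer: 54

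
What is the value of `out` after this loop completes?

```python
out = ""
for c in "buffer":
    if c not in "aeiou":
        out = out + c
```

Remove vowels from 'buffer'
`out` takes the values: "" → "b" → "bf" → "bff" → "bffr"

Answer: "bffr"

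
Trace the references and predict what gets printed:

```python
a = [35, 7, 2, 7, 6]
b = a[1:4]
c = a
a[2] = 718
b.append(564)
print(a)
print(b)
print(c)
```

Key concept: slice vs alias.
Step by step:
`a = [35, 7, 2, 7, 6]` → a = [35, 7, 2, 7, 6]
`b = a[1:4]` → b = [7, 2, 7]
`c = a` → c = [35, 7, 2, 7, 6] (same object as a)
`a[2] = 718` → a = [35, 7, 718, 7, 6] (same object as c); c = [35, 7, 718, 7, 6] (same object as a)
`b.append(564)` → b = [7, 2, 7, 564]
`print(a)` → prints [35, 7, 718, 7, 6]
`print(b)` → prints [7, 2, 7, 564]
`print(c)` → prints [35, 7, 718, 7, 6]

Answer:
[35, 7, 718, 7, 6]
[7, 2, 7, 564]
[35, 7, 718, 7, 6]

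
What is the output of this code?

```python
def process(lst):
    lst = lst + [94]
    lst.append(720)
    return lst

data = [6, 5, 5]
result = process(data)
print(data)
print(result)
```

Key concept: rebinding parameter vs mutation.
Step by step:
`data = [6, 5, 5]` → data = [6, 5, 5]
`result = process(data)` → result = [6, 5, 5, 94, 720]
`print(data)` → prints [6, 5, 5]
`print(result)` → prints [6, 5, 5, 94, 720]

Answer:
[6, 5, 5]
[6, 5, 5, 94, 720]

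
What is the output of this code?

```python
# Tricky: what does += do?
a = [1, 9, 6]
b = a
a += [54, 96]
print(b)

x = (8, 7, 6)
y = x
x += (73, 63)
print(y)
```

Key concept: += behavior differs for mutable vs immutable.
Step by step:
`a = [1, 9, 6]` → a = [1, 9, 6]
`b = a` → b = [1, 9, 6] (same object as a)
`a += [54, 96]` → a = [1, 9, 6, 54, 96] (same object as b); b = [1, 9, 6, 54, 96] (same object as a)
`print(b)` → prints [1, 9, 6, 54, 96]
`x = (8, 7, 6)` → x = (8, 7, 6)
`y = x` → y = (8, 7, 6)
`x += (73, 63)` → x = (8, 7, 6, 73, 63)
`print(y)` → prints (8, 7, 6)

Answer:
[1, 9, 6, 54, 96]
(8, 7, 6)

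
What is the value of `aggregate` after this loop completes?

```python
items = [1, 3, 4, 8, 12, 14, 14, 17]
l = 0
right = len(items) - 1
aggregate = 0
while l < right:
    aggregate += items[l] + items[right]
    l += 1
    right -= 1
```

Sum of pairs from ends
`aggregate` takes the values: 0 → 18 → 35 → 53 → 73

Answer: 73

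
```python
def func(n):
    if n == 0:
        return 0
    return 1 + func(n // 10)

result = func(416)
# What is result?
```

Count of digits of 416: 3

Answer: 3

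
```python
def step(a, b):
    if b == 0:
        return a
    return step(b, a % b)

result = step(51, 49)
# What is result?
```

step(51, 49) -> step(49, 2) -> step(2, 1) -> step(1, 0) -> 1

Answer: 1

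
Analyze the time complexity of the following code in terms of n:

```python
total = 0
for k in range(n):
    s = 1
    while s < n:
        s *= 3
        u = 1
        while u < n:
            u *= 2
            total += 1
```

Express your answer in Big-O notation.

Each loop level contributes: n × log n × log n. Multiplying the contributions gives O(n log² n).

Answer: O(n log² n)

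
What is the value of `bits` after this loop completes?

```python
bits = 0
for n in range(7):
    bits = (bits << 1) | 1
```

Build 7 consecutive 1-bits: 0b1111111
`bits` takes the values: 0 → 1 → 3 → 7 → 15 → 31 → 63 → 127

Answer: 127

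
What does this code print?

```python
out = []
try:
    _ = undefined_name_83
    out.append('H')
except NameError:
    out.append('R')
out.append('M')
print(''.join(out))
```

Execution trace: 'R' (except NameError) → 'M' (after the try/except). Output: RM

Answer: RM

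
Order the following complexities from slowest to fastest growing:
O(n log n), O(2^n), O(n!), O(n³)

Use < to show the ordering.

Ordered by growth rate: O(n log n) < O(n³) < O(2^n) < O(n!)

Answer: O(n log n) < O(n³) < O(2^n) < O(n!)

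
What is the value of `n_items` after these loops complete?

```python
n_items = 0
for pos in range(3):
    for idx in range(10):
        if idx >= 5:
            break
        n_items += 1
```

Inner breaks at 5, outer runs 3 times
`n_items` takes the values: 0 → 1 → 2 → 3 → 4 → 5 → 6 → 7 → 8 → 9 → 10 → 11 → 12 → 13 → 14 → 15

Answer: 15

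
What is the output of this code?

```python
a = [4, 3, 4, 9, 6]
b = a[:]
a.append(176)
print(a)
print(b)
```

Key concept: slice [:] creates copy.
Step by step:
`a = [4, 3, 4, 9, 6]` → a = [4, 3, 4, 9, 6]
`b = a[:]` → b = [4, 3, 4, 9, 6]
`a.append(176)` → a = [4, 3, 4, 9, 6, 176]
`print(a)` → prints [4, 3, 4, 9, 6, 176]
`print(b)` → prints [4, 3, 4, 9, 6]

Answer:
[4, 3, 4, 9, 6, 176]
[4, 3, 4, 9, 6]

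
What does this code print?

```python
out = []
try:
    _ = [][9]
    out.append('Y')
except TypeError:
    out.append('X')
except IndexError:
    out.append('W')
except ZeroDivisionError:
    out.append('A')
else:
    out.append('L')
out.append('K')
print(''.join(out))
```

Execution trace: 'W' (except IndexError) → 'K' (after the try/except). Output: WK

Answer: WK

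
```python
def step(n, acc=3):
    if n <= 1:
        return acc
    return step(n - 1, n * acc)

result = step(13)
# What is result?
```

Accumulator trace (n, acc): (13, 3) -> (12, 39) -> (11, 468) -> (10, 5148) -> (9, 51480) -> (8, 463320) -> (7, 3706560) -> (6, 25945920) -> (5, 155675520) -> (4, 778377600) -> (3, 3113510400) -> (2, 9340531200) -> (1, 18681062400) -> return 18681062400

Answer: 18681062400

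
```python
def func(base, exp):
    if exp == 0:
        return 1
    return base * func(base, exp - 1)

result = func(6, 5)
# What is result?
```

func(6, 5) = 6 * 6 * 6 * 6 * 6 = 7776

Answer: 7776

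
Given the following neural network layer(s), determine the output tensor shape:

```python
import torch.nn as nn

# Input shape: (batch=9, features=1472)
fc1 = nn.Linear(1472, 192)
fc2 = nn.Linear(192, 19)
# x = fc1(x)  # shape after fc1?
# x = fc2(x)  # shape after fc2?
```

Input: (9, 1472) -> after fc1: (9, 192) -> Output: (9, 19)

Answer: (9, 19)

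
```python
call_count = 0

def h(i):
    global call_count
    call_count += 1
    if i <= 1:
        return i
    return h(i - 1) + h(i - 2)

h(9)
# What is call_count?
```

Calls(i) = 1 + Calls(i-1) + Calls(i-2); Calls(0)=Calls(1)=1. For i=9 this gives 109.

Answer: 109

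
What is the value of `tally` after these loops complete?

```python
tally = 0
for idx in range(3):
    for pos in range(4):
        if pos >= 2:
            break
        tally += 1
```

Inner breaks at 2, outer runs 3 times
`tally` takes the values: 0 → 1 → 2 → 3 → 4 → 5 → 6

Answer: 6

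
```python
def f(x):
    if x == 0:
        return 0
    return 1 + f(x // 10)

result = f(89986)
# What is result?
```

Count of digits of 89986: 5

Answer: 5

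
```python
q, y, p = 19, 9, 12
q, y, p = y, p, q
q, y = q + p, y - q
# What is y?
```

Trace:
`q, y, p = 19, 9, 12` → q = 19; y = 9; p = 12
`q, y, p = y, p, q` → q = 9; y = 12; p = 19
`q, y = q + p, y - q` → q = 28; y = 3
So y = 3

Answer: 3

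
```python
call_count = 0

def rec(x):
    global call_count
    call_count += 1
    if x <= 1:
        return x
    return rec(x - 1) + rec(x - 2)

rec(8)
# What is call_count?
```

Calls(x) = 1 + Calls(x-1) + Calls(x-2); Calls(0)=Calls(1)=1. For x=8 this gives 67.

Answer: 67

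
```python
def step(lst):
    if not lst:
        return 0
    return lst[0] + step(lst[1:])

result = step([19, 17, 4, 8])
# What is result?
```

19 + 17 + 4 + 8 + 0 = 48

Answer: 48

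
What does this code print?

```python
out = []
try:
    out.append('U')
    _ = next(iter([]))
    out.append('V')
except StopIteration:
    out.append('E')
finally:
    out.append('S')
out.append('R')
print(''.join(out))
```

Execution trace: 'U' (try body) → 'E' (except StopIteration) → 'S' (finally) → 'R' (after the try/except). Output: UESR

Answer: UESR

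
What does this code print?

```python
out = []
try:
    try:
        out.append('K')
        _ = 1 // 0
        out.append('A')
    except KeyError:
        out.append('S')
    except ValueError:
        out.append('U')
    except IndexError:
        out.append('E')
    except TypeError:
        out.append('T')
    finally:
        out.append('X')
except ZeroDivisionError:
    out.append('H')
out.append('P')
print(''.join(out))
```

Execution trace: 'K' (try body) → 'X' (finally) → 'H' (outer except ZeroDivisionError) → 'P' (after the try/except). Output: KXHP

Answer: KXHP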